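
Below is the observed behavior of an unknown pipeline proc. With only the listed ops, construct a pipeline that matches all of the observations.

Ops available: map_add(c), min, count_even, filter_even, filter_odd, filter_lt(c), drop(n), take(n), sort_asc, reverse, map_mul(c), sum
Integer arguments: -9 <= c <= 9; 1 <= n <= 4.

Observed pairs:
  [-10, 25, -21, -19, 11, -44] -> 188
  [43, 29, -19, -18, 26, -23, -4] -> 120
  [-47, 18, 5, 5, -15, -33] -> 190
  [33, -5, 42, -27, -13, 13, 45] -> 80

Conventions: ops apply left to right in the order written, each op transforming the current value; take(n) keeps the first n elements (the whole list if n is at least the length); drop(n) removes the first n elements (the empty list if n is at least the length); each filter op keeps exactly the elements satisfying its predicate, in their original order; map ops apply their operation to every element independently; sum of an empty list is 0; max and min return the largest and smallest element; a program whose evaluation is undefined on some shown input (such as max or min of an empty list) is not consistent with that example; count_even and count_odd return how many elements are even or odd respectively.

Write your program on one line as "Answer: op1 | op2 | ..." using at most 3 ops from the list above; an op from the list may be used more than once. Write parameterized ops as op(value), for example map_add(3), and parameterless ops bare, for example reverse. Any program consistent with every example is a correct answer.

filter_lt(-9) | map_mul(-2) | sum

Check, running the answer program on each example:
  [-10, 25, -21, -19, 11, -44] -> [-10, -21, -19, -44] -> [20, 42, 38, 88] -> 188
  [43, 29, -19, -18, 26, -23, -4] -> [-19, -18, -23] -> [38, 36, 46] -> 120
  [-47, 18, 5, 5, -15, -33] -> [-47, -15, -33] -> [94, 30, 66] -> 190
  [33, -5, 42, -27, -13, 13, 45] -> [-27, -13] -> [54, 26] -> 80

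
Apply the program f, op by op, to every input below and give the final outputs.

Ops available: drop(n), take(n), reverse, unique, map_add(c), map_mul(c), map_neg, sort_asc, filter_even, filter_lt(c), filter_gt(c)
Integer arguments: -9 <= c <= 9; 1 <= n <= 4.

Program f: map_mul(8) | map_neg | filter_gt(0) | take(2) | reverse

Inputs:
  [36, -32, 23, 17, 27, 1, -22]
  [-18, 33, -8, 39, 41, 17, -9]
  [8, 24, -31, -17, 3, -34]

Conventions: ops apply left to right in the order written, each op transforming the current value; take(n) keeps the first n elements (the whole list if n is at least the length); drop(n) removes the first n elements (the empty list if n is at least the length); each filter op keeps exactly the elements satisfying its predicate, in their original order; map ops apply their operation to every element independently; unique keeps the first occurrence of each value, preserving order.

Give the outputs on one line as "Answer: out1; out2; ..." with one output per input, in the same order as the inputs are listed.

Execution, op by op:
  [36, -32, 23, 17, 27, 1, -22] -> [288, -256, 184, 136, 216, 8, -176] -> [-288, 256, -184, -136, -216, -8, 176] -> [256, 176] -> [256, 176] -> [176, 256]
  [-18, 33, -8, 39, 41, 17, -9] -> [-144, 264, -64, 312, 328, 136, -72] -> [144, -264, 64, -312, -328, -136, 72] -> [144, 64, 72] -> [144, 64] -> [64, 144]
  [8, 24, -31, -17, 3, -34] -> [64, 192, -248, -136, 24, -272] -> [-64, -192, 248, 136, -24, 272] -> [248, 136, 272] -> [248, 136] -> [136, 248]

[176, 256]; [64, 144]; [136, 248]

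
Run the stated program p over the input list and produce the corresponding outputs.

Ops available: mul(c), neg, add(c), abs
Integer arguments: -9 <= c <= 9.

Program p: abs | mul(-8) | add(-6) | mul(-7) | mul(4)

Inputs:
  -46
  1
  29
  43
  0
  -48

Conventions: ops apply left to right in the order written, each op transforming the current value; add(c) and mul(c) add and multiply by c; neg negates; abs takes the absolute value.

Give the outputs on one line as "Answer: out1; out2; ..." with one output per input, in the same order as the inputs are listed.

10472; 392; 6664; 9800; 168; 10920

Execution, op by op:
  -46 -> 46 -> -368 -> -374 -> 2618 -> 10472
  1 -> 1 -> -8 -> -14 -> 98 -> 392
  29 -> 29 -> -232 -> -238 -> 1666 -> 6664
  43 -> 43 -> -344 -> -350 -> 2450 -> 9800
  0 -> 0 -> 0 -> -6 -> 42 -> 168
  -48 -> 48 -> -384 -> -390 -> 2730 -> 10920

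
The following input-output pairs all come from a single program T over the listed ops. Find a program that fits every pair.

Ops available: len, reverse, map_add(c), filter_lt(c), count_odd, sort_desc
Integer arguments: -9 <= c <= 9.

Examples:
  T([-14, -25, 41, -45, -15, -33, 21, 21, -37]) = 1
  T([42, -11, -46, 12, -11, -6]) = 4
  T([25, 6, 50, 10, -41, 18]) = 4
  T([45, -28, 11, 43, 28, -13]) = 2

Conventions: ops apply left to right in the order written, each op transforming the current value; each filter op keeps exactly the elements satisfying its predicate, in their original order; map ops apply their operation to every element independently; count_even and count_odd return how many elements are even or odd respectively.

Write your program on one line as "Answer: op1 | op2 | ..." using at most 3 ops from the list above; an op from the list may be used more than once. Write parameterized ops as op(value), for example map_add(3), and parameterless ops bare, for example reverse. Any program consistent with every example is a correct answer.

sort_desc | map_add(-3) | count_odd

Check, running the answer program on each example:
  [-14, -25, 41, -45, -15, -33, 21, 21, -37] -> [41, 21, 21, -14, -15, -25, -33, -37, -45] -> [38, 18, 18, -17, -18, -28, -36, -40, -48] -> 1
  [42, -11, -46, 12, -11, -6] -> [42, 12, -6, -11, -11, -46] -> [39, 9, -9, -14, -14, -49] -> 4
  [25, 6, 50, 10, -41, 18] -> [50, 25, 18, 10, 6, -41] -> [47, 22, 15, 7, 3, -44] -> 4
  [45, -28, 11, 43, 28, -13] -> [45, 43, 28, 11, -13, -28] -> [42, 40, 25, 8, -16, -31] -> 2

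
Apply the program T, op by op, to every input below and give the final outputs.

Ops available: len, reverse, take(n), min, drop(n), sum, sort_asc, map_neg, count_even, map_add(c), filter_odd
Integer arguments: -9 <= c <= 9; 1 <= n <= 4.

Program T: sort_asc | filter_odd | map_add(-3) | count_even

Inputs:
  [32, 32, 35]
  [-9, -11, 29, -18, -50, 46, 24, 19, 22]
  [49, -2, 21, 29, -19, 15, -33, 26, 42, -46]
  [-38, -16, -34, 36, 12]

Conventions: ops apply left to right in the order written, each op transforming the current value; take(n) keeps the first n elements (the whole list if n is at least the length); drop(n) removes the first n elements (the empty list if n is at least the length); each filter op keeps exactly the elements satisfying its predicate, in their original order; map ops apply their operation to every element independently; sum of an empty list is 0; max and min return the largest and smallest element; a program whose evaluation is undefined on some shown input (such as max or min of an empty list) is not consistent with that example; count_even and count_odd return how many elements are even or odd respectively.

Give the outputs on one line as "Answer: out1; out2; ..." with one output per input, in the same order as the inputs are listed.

1; 4; 6; 0

Execution, op by op:
  [32, 32, 35] -> [32, 32, 35] -> [35] -> [32] -> 1
  [-9, -11, 29, -18, -50, 46, 24, 19, 22] -> [-50, -18, -11, -9, 19, 22, 24, 29, 46] -> [-11, -9, 19, 29] -> [-14, -12, 16, 26] -> 4
  [49, -2, 21, 29, -19, 15, -33, 26, 42, -46] -> [-46, -33, -19, -2, 15, 21, 26, 29, 42, 49] -> [-33, -19, 15, 21, 29, 49] -> [-36, -22, 12, 18, 26, 46] -> 6
  [-38, -16, -34, 36, 12] -> [-38, -34, -16, 12, 36] -> [] -> [] -> 0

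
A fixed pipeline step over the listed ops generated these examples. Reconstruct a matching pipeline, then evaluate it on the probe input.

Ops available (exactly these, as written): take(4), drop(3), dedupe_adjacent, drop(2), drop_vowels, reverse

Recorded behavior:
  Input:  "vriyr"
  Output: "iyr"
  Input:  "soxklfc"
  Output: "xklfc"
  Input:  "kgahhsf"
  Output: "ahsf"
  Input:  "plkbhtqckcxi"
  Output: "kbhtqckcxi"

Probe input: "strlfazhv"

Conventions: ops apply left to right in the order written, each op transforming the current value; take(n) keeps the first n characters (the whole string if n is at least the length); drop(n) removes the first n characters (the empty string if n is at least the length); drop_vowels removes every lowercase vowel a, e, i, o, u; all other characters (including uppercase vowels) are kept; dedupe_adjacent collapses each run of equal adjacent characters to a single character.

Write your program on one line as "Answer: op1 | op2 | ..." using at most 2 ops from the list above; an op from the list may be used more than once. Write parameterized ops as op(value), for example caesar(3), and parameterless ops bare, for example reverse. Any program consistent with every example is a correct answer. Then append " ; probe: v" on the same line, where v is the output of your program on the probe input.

dedupe_adjacent | drop(2) ; probe: "rlfazhv"

Check, running the answer program on each example:
  "vriyr" -> "vriyr" -> "iyr"
  "soxklfc" -> "soxklfc" -> "xklfc"
  "kgahhsf" -> "kgahsf" -> "ahsf"
  "plkbhtqckcxi" -> "plkbhtqckcxi" -> "kbhtqckcxi"
  probe: "strlfazhv" -> "strlfazhv" -> "rlfazhv"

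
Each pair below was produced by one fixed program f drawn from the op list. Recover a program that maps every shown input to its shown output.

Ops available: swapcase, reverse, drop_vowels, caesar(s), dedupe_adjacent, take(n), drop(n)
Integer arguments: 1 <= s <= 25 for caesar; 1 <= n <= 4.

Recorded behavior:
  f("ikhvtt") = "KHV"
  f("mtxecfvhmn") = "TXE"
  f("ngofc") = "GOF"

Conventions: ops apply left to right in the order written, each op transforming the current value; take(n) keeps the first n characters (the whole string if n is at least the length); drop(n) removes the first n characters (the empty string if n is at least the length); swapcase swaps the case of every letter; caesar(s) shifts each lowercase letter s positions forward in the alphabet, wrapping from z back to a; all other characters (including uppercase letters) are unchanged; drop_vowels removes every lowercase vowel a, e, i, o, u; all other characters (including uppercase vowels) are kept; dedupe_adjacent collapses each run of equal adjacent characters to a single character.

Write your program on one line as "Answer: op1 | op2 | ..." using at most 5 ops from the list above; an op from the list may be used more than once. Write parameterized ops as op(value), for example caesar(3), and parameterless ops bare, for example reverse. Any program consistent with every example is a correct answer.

dedupe_adjacent | take(4) | swapcase | drop(1)

Check, running the answer program on each example:
  "ikhvtt" -> "ikhvt" -> "ikhv" -> "IKHV" -> "KHV"
  "mtxecfvhmn" -> "mtxecfvhmn" -> "mtxe" -> "MTXE" -> "TXE"
  "ngofc" -> "ngofc" -> "ngof" -> "NGOF" -> "GOF"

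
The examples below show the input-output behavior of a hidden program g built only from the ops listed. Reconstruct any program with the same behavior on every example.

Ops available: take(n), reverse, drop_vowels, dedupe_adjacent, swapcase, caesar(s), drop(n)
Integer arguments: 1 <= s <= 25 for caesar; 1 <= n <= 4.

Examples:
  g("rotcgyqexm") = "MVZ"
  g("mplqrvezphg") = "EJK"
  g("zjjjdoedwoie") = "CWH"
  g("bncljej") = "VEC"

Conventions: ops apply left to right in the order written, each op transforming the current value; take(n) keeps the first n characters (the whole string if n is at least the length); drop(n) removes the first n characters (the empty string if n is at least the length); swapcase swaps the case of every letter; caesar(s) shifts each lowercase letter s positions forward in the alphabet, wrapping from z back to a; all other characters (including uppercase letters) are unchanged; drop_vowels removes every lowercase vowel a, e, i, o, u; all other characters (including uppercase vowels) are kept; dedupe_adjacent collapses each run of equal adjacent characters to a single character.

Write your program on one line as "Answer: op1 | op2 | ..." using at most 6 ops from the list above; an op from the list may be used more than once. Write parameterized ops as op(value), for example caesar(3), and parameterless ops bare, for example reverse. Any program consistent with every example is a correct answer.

drop(2) | caesar(19) | swapcase | dedupe_adjacent | take(3)

Check, running the answer program on each example:
  "rotcgyqexm" -> "tcgyqexm" -> "mvzrjxqf" -> "MVZRJXQF" -> "MVZRJXQF" -> "MVZ"
  "mplqrvezphg" -> "lqrvezphg" -> "ejkoxsiaz" -> "EJKOXSIAZ" -> "EJKOXSIAZ" -> "EJK"
  "zjjjdoedwoie" -> "jjdoedwoie" -> "ccwhxwphbx" -> "CCWHXWPHBX" -> "CWHXWPHBX" -> "CWH"
  "bncljej" -> "cljej" -> "vecxc" -> "VECXC" -> "VECXC" -> "VEC"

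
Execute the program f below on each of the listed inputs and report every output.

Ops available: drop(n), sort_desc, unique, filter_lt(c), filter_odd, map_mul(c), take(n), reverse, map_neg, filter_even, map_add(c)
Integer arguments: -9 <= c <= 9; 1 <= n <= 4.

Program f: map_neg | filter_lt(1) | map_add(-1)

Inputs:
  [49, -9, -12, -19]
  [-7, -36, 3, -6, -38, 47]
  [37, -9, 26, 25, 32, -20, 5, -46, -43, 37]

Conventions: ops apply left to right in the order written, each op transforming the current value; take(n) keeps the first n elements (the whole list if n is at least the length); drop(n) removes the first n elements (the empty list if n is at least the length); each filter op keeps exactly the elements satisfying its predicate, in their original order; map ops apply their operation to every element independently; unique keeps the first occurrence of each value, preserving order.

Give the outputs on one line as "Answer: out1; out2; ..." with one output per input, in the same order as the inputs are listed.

Execution, op by op:
  [49, -9, -12, -19] -> [-49, 9, 12, 19] -> [-49] -> [-50]
  [-7, -36, 3, -6, -38, 47] -> [7, 36, -3, 6, 38, -47] -> [-3, -47] -> [-4, -48]
  [37, -9, 26, 25, 32, -20, 5, -46, -43, 37] -> [-37, 9, -26, -25, -32, 20, -5, 46, 43, -37] -> [-37, -26, -25, -32, -5, -37] -> [-38, -27, -26, -33, -6, -38]

[-50]; [-4, -48]; [-38, -27, -26, -33, -6, -38]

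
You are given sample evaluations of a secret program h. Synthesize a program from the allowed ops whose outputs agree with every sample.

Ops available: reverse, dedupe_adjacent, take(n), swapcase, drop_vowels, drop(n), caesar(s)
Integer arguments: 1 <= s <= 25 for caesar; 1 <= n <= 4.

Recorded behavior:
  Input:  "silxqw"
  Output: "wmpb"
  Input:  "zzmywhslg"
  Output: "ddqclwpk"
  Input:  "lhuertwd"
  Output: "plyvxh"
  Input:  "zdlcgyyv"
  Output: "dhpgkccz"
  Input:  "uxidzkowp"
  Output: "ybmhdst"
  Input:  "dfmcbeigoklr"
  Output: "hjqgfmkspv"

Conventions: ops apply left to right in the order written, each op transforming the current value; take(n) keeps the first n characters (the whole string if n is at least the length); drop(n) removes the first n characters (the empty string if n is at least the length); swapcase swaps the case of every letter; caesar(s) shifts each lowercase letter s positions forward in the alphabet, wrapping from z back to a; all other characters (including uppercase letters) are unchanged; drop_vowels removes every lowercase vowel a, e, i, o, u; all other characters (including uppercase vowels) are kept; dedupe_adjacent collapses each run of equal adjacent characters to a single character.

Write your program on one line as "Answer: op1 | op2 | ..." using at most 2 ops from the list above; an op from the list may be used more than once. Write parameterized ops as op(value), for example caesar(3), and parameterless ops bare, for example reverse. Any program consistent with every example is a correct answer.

caesar(4) | drop_vowels

Check, running the answer program on each example:
  "silxqw" -> "wmpbua" -> "wmpb"
  "zzmywhslg" -> "ddqcalwpk" -> "ddqclwpk"
  "lhuertwd" -> "plyivxah" -> "plyvxh"
  "zdlcgyyv" -> "dhpgkccz" -> "dhpgkccz"
  "uxidzkowp" -> "ybmhdosat" -> "ybmhdst"
  "dfmcbeigoklr" -> "hjqgfimksopv" -> "hjqgfmkspv"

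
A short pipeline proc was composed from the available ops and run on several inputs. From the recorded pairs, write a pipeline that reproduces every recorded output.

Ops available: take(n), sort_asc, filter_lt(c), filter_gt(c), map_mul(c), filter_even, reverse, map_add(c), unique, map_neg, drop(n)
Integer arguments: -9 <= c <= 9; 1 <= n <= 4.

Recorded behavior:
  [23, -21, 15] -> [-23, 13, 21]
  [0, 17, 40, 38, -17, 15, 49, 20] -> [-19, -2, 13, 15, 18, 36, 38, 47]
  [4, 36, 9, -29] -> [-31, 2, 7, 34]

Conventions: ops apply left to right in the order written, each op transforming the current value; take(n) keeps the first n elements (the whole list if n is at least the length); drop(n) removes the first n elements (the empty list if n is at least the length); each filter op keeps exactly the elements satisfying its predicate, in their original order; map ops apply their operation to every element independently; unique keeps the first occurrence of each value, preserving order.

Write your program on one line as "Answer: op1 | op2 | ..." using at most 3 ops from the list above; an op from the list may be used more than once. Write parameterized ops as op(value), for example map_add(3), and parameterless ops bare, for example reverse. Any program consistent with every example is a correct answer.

map_add(-2) | sort_asc

Check, running the answer program on each example:
  [23, -21, 15] -> [21, -23, 13] -> [-23, 13, 21]
  [0, 17, 40, 38, -17, 15, 49, 20] -> [-2, 15, 38, 36, -19, 13, 47, 18] -> [-19, -2, 13, 15, 18, 36, 38, 47]
  [4, 36, 9, -29] -> [2, 34, 7, -31] -> [-31, 2, 7, 34]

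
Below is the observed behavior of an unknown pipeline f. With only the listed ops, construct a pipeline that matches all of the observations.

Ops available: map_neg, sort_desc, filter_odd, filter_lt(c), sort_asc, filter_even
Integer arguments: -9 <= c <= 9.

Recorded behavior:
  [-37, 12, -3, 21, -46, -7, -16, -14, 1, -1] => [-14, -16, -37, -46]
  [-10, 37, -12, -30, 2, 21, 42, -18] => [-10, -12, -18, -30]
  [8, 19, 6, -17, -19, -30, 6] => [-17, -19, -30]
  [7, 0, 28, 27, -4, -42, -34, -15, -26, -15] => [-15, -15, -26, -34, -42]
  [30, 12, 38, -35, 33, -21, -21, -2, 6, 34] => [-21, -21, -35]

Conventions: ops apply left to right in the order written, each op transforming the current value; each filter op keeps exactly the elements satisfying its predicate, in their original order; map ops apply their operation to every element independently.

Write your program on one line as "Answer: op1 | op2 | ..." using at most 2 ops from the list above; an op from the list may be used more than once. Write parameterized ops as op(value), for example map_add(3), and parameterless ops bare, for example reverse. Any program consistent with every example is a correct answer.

sort_desc | filter_lt(-9)

Check, running the answer program on each example:
  [-37, 12, -3, 21, -46, -7, -16, -14, 1, -1] -> [21, 12, 1, -1, -3, -7, -14, -16, -37, -46] -> [-14, -16, -37, -46]
  [-10, 37, -12, -30, 2, 21, 42, -18] -> [42, 37, 21, 2, -10, -12, -18, -30] -> [-10, -12, -18, -30]
  [8, 19, 6, -17, -19, -30, 6] -> [19, 8, 6, 6, -17, -19, -30] -> [-17, -19, -30]
  [7, 0, 28, 27, -4, -42, -34, -15, -26, -15] -> [28, 27, 7, 0, -4, -15, -15, -26, -34, -42] -> [-15, -15, -26, -34, -42]
  [30, 12, 38, -35, 33, -21, -21, -2, 6, 34] -> [38, 34, 33, 30, 12, 6, -2, -21, -21, -35] -> [-21, -21, -35]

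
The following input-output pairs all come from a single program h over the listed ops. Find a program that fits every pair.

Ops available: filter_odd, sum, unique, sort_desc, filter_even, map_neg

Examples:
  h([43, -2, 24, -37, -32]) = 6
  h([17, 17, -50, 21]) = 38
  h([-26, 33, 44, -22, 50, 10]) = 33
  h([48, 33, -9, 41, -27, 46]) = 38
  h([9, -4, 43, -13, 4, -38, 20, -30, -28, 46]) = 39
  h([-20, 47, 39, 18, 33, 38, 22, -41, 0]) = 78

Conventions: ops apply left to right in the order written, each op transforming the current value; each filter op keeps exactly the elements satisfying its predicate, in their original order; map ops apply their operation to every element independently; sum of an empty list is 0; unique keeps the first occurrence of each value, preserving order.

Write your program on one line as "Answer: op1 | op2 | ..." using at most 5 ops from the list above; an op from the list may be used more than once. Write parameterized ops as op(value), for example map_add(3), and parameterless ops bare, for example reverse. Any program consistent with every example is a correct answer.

unique | filter_odd | sort_desc | sum

Check, running the answer program on each example:
  [43, -2, 24, -37, -32] -> [43, -2, 24, -37, -32] -> [43, -37] -> [43, -37] -> 6
  [17, 17, -50, 21] -> [17, -50, 21] -> [17, 21] -> [21, 17] -> 38
  [-26, 33, 44, -22, 50, 10] -> [-26, 33, 44, -22, 50, 10] -> [33] -> [33] -> 33
  [48, 33, -9, 41, -27, 46] -> [48, 33, -9, 41, -27, 46] -> [33, -9, 41, -27] -> [41, 33, -9, -27] -> 38
  [9, -4, 43, -13, 4, -38, 20, -30, -28, 46] -> [9, -4, 43, -13, 4, -38, 20, -30, -28, 46] -> [9, 43, -13] -> [43, 9, -13] -> 39
  [-20, 47, 39, 18, 33, 38, 22, -41, 0] -> [-20, 47, 39, 18, 33, 38, 22, -41, 0] -> [47, 39, 33, -41] -> [47, 39, 33, -41] -> 78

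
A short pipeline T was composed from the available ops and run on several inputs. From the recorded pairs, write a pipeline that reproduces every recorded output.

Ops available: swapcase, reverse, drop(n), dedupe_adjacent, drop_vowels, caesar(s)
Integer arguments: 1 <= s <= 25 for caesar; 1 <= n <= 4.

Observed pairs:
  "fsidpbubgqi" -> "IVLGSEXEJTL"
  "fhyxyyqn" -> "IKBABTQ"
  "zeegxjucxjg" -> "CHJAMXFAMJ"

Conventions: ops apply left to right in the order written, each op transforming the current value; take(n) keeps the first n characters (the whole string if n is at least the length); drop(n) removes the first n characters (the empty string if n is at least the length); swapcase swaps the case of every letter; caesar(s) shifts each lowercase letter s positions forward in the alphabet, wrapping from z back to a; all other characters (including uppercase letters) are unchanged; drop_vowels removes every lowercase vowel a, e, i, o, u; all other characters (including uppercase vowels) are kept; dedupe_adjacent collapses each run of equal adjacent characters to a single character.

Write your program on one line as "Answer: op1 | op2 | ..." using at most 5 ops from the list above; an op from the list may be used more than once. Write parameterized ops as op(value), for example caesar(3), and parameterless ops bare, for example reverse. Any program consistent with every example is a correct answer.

swapcase | dedupe_adjacent | swapcase | caesar(3) | swapcase

Check, running the answer program on each example:
  "fsidpbubgqi" -> "FSIDPBUBGQI" -> "FSIDPBUBGQI" -> "fsidpbubgqi" -> "ivlgsexejtl" -> "IVLGSEXEJTL"
  "fhyxyyqn" -> "FHYXYYQN" -> "FHYXYQN" -> "fhyxyqn" -> "ikbabtq" -> "IKBABTQ"
  "zeegxjucxjg" -> "ZEEGXJUCXJG" -> "ZEGXJUCXJG" -> "zegxjucxjg" -> "chjamxfamj" -> "CHJAMXFAMJ"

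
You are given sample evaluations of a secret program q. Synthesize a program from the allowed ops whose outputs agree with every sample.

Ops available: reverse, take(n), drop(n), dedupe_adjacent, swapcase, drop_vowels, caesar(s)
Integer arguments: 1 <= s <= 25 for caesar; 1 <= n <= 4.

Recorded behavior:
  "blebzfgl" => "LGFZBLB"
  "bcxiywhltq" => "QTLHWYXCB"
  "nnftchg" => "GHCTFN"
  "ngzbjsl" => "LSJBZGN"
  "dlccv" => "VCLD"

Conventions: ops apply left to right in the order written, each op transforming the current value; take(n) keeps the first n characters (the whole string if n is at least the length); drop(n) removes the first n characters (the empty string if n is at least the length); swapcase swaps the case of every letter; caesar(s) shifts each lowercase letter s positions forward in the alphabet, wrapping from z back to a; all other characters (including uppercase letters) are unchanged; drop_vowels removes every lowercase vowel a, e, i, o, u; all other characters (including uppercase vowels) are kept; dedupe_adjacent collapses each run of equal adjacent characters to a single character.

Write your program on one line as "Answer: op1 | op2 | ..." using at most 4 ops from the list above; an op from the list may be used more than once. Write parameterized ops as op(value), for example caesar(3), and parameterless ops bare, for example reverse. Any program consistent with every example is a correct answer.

reverse | drop_vowels | dedupe_adjacent | swapcase

Check, running the answer program on each example:
  "blebzfgl" -> "lgfzbelb" -> "lgfzblb" -> "lgfzblb" -> "LGFZBLB"
  "bcxiywhltq" -> "qtlhwyixcb" -> "qtlhwyxcb" -> "qtlhwyxcb" -> "QTLHWYXCB"
  "nnftchg" -> "ghctfnn" -> "ghctfnn" -> "ghctfn" -> "GHCTFN"
  "ngzbjsl" -> "lsjbzgn" -> "lsjbzgn" -> "lsjbzgn" -> "LSJBZGN"
  "dlccv" -> "vccld" -> "vccld" -> "vcld" -> "VCLD"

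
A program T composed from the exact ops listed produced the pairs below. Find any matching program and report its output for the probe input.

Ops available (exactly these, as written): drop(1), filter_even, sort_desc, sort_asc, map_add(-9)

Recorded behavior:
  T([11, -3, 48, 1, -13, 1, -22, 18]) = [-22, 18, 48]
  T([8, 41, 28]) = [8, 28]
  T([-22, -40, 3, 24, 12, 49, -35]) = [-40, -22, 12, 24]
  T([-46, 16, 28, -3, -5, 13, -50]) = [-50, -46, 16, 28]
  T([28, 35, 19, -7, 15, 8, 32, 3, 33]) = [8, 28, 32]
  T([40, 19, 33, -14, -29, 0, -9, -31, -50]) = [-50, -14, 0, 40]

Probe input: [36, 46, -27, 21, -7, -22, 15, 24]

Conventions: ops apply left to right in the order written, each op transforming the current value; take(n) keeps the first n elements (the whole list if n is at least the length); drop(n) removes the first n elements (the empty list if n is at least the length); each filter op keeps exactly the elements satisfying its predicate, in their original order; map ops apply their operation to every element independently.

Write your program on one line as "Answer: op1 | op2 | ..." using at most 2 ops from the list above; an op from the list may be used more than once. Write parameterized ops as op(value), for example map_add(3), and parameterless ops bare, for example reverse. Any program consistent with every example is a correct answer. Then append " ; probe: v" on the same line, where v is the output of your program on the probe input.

filter_even | sort_asc ; probe: [-22, 24, 36, 46]

Check, running the answer program on each example:
  [11, -3, 48, 1, -13, 1, -22, 18] -> [48, -22, 18] -> [-22, 18, 48]
  [8, 41, 28] -> [8, 28] -> [8, 28]
  [-22, -40, 3, 24, 12, 49, -35] -> [-22, -40, 24, 12] -> [-40, -22, 12, 24]
  [-46, 16, 28, -3, -5, 13, -50] -> [-46, 16, 28, -50] -> [-50, -46, 16, 28]
  [28, 35, 19, -7, 15, 8, 32, 3, 33] -> [28, 8, 32] -> [8, 28, 32]
  [40, 19, 33, -14, -29, 0, -9, -31, -50] -> [40, -14, 0, -50] -> [-50, -14, 0, 40]
  probe: [36, 46, -27, 21, -7, -22, 15, 24] -> [36, 46, -22, 24] -> [-22, 24, 36, 46]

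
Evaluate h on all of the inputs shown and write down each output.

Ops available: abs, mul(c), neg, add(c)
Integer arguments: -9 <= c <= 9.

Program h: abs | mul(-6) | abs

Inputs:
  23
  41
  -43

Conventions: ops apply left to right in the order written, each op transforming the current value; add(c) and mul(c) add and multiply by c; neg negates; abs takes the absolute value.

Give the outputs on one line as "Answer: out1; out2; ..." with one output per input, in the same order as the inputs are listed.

138; 246; 258

Execution, op by op:
  23 -> 23 -> -138 -> 138
  41 -> 41 -> -246 -> 246
  -43 -> 43 -> -258 -> 258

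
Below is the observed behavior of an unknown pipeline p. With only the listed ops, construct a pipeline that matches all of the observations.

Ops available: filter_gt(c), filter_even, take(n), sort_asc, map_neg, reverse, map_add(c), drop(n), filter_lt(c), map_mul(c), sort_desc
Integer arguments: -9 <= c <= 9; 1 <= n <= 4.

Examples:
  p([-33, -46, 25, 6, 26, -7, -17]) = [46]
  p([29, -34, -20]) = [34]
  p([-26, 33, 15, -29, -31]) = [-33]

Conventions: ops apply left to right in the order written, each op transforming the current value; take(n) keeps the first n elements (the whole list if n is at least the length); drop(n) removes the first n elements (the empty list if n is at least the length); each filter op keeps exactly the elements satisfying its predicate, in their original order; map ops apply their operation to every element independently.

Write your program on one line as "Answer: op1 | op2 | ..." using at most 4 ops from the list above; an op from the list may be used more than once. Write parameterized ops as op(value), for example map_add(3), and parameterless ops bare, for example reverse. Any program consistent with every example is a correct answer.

take(2) | drop(1) | map_neg

Check, running the answer program on each example:
  [-33, -46, 25, 6, 26, -7, -17] -> [-33, -46] -> [-46] -> [46]
  [29, -34, -20] -> [29, -34] -> [-34] -> [34]
  [-26, 33, 15, -29, -31] -> [-26, 33] -> [33] -> [-33]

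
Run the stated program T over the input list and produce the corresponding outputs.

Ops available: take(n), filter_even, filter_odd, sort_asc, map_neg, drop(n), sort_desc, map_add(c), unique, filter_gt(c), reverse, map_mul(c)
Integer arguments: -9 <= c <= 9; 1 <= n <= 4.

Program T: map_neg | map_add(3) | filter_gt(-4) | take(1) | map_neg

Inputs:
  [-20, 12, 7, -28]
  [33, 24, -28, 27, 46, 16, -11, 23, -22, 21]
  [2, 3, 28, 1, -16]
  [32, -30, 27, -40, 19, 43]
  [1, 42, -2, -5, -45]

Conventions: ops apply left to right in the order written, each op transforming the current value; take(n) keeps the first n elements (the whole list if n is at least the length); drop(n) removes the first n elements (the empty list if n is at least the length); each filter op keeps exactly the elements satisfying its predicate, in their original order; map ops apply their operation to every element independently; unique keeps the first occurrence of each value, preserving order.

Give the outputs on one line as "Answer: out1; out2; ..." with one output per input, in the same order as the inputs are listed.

Execution, op by op:
  [-20, 12, 7, -28] -> [20, -12, -7, 28] -> [23, -9, -4, 31] -> [23, 31] -> [23] -> [-23]
  [33, 24, -28, 27, 46, 16, -11, 23, -22, 21] -> [-33, -24, 28, -27, -46, -16, 11, -23, 22, -21] -> [-30, -21, 31, -24, -43, -13, 14, -20, 25, -18] -> [31, 14, 25] -> [31] -> [-31]
  [2, 3, 28, 1, -16] -> [-2, -3, -28, -1, 16] -> [1, 0, -25, 2, 19] -> [1, 0, 2, 19] -> [1] -> [-1]
  [32, -30, 27, -40, 19, 43] -> [-32, 30, -27, 40, -19, -43] -> [-29, 33, -24, 43, -16, -40] -> [33, 43] -> [33] -> [-33]
  [1, 42, -2, -5, -45] -> [-1, -42, 2, 5, 45] -> [2, -39, 5, 8, 48] -> [2, 5, 8, 48] -> [2] -> [-2]

[-23]; [-31]; [-1]; [-33]; [-2]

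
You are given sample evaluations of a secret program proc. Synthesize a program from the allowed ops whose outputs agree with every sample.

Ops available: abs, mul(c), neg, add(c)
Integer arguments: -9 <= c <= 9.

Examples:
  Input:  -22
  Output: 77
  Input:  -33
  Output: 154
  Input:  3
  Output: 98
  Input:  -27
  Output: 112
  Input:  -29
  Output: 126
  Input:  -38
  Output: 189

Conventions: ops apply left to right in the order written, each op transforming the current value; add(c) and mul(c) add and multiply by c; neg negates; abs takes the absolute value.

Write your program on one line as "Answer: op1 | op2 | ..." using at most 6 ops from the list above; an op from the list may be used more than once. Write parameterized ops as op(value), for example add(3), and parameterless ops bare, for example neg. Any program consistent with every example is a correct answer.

add(4) | add(-1) | add(8) | abs | mul(7)

Check, running the answer program on each example:
  -22 -> -18 -> -19 -> -11 -> 11 -> 77
  -33 -> -29 -> -30 -> -22 -> 22 -> 154
  3 -> 7 -> 6 -> 14 -> 14 -> 98
  -27 -> -23 -> -24 -> -16 -> 16 -> 112
  -29 -> -25 -> -26 -> -18 -> 18 -> 126
  -38 -> -34 -> -35 -> -27 -> 27 -> 189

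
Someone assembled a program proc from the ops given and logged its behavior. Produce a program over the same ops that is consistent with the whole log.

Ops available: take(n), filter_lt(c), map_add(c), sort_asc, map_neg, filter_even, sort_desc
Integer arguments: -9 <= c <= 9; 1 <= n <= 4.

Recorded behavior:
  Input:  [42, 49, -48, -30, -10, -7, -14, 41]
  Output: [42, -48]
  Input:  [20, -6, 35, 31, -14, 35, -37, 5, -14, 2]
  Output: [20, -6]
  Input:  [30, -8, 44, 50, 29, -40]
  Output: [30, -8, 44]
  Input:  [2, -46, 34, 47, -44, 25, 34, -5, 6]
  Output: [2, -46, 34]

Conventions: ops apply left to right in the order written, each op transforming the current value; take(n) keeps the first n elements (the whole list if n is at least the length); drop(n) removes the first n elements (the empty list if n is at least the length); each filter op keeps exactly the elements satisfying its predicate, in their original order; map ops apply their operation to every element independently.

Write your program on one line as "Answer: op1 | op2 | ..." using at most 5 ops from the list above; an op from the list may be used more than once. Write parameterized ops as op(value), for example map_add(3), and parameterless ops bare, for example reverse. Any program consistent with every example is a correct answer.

take(4) | map_neg | take(3) | filter_even | map_neg

Check, running the answer program on each example:
  [42, 49, -48, -30, -10, -7, -14, 41] -> [42, 49, -48, -30] -> [-42, -49, 48, 30] -> [-42, -49, 48] -> [-42, 48] -> [42, -48]
  [20, -6, 35, 31, -14, 35, -37, 5, -14, 2] -> [20, -6, 35, 31] -> [-20, 6, -35, -31] -> [-20, 6, -35] -> [-20, 6] -> [20, -6]
  [30, -8, 44, 50, 29, -40] -> [30, -8, 44, 50] -> [-30, 8, -44, -50] -> [-30, 8, -44] -> [-30, 8, -44] -> [30, -8, 44]
  [2, -46, 34, 47, -44, 25, 34, -5, 6] -> [2, -46, 34, 47] -> [-2, 46, -34, -47] -> [-2, 46, -34] -> [-2, 46, -34] -> [2, -46, 34]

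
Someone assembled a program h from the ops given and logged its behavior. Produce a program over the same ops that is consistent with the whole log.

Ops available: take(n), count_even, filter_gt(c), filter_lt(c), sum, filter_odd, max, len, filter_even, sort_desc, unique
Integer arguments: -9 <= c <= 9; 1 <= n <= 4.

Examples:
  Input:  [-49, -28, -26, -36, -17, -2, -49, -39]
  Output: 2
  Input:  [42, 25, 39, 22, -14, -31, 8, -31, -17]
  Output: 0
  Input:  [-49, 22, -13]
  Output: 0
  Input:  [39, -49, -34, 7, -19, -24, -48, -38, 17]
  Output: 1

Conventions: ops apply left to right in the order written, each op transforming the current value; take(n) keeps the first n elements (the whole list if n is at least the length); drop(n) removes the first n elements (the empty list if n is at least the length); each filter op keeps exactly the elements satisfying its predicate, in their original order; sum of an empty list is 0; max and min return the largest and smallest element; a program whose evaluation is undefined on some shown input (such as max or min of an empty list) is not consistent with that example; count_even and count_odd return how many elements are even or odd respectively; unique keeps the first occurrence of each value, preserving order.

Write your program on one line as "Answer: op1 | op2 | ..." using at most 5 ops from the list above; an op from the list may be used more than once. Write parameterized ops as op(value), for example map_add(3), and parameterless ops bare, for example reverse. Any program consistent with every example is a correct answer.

take(3) | sort_desc | filter_lt(-6) | count_even

Check, running the answer program on each example:
  [-49, -28, -26, -36, -17, -2, -49, -39] -> [-49, -28, -26] -> [-26, -28, -49] -> [-26, -28, -49] -> 2
  [42, 25, 39, 22, -14, -31, 8, -31, -17] -> [42, 25, 39] -> [42, 39, 25] -> [] -> 0
  [-49, 22, -13] -> [-49, 22, -13] -> [22, -13, -49] -> [-13, -49] -> 0
  [39, -49, -34, 7, -19, -24, -48, -38, 17] -> [39, -49, -34] -> [39, -34, -49] -> [-34, -49] -> 1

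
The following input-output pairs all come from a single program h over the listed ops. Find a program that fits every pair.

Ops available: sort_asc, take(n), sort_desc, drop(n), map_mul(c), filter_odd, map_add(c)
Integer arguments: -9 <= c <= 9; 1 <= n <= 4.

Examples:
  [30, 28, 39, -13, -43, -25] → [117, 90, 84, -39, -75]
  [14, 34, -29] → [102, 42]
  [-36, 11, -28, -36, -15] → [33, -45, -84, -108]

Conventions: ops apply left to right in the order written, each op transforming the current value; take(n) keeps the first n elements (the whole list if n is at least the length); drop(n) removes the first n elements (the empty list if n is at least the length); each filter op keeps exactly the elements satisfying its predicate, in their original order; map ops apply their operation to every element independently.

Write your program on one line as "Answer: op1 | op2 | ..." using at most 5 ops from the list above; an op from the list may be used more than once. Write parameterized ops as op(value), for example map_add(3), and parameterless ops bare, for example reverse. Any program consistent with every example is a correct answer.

sort_asc | drop(1) | sort_desc | map_mul(3)

Check, running the answer program on each example:
  [30, 28, 39, -13, -43, -25] -> [-43, -25, -13, 28, 30, 39] -> [-25, -13, 28, 30, 39] -> [39, 30, 28, -13, -25] -> [117, 90, 84, -39, -75]
  [14, 34, -29] -> [-29, 14, 34] -> [14, 34] -> [34, 14] -> [102, 42]
  [-36, 11, -28, -36, -15] -> [-36, -36, -28, -15, 11] -> [-36, -28, -15, 11] -> [11, -15, -28, -36] -> [33, -45, -84, -108]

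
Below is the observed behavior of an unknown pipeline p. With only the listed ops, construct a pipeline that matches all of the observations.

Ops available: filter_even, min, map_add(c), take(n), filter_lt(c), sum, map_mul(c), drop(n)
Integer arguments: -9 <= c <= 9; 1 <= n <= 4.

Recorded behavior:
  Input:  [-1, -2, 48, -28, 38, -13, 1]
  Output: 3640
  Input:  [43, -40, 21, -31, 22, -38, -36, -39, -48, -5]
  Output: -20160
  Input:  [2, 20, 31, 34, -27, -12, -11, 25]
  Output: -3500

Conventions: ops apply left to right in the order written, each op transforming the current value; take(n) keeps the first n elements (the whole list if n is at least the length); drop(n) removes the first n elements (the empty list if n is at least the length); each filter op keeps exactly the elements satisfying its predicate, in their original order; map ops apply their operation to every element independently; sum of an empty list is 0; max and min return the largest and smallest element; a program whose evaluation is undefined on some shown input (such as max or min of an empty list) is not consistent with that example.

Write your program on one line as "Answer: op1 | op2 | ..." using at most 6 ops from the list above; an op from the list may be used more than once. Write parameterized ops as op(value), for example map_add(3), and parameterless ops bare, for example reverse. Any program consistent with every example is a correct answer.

map_mul(-7) | drop(4) | map_mul(-5) | map_mul(4) | sum

Check, running the answer program on each example:
  [-1, -2, 48, -28, 38, -13, 1] -> [7, 14, -336, 196, -266, 91, -7] -> [-266, 91, -7] -> [1330, -455, 35] -> [5320, -1820, 140] -> 3640
  [43, -40, 21, -31, 22, -38, -36, -39, -48, -5] -> [-301, 280, -147, 217, -154, 266, 252, 273, 336, 35] -> [-154, 266, 252, 273, 336, 35] -> [770, -1330, -1260, -1365, -1680, -175] -> [3080, -5320, -5040, -5460, -6720, -700] -> -20160
  [2, 20, 31, 34, -27, -12, -11, 25] -> [-14, -140, -217, -238, 189, 84, 77, -175] -> [189, 84, 77, -175] -> [-945, -420, -385, 875] -> [-3780, -1680, -1540, 3500] -> -3500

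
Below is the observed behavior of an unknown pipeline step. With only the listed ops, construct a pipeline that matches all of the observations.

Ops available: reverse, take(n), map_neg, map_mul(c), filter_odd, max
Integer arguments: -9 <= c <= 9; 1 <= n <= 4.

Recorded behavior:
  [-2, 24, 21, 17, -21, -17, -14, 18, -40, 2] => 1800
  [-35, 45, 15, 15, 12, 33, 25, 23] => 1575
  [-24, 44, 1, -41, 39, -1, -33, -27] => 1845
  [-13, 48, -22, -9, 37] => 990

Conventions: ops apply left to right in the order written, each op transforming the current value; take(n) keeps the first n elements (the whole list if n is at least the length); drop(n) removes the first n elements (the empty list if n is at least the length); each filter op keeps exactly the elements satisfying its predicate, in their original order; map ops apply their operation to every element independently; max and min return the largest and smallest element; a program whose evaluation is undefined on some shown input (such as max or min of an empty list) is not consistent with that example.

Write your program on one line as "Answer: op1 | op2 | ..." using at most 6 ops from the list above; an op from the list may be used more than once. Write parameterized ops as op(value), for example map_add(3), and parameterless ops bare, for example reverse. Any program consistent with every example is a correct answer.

map_mul(5) | reverse | map_mul(9) | map_neg | max

Check, running the answer program on each example:
  [-2, 24, 21, 17, -21, -17, -14, 18, -40, 2] -> [-10, 120, 105, 85, -105, -85, -70, 90, -200, 10] -> [10, -200, 90, -70, -85, -105, 85, 105, 120, -10] -> [90, -1800, 810, -630, -765, -945, 765, 945, 1080, -90] -> [-90, 1800, -810, 630, 765, 945, -765, -945, -1080, 90] -> 1800
  [-35, 45, 15, 15, 12, 33, 25, 23] -> [-175, 225, 75, 75, 60, 165, 125, 115] -> [115, 125, 165, 60, 75, 75, 225, -175] -> [1035, 1125, 1485, 540, 675, 675, 2025, -1575] -> [-1035, -1125, -1485, -540, -675, -675, -2025, 1575] -> 1575
  [-24, 44, 1, -41, 39, -1, -33, -27] -> [-120, 220, 5, -205, 195, -5, -165, -135] -> [-135, -165, -5, 195, -205, 5, 220, -120] -> [-1215, -1485, -45, 1755, -1845, 45, 1980, -1080] -> [1215, 1485, 45, -1755, 1845, -45, -1980, 1080] -> 1845
  [-13, 48, -22, -9, 37] -> [-65, 240, -110, -45, 185] -> [185, -45, -110, 240, -65] -> [1665, -405, -990, 2160, -585] -> [-1665, 405, 990, -2160, 585] -> 990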